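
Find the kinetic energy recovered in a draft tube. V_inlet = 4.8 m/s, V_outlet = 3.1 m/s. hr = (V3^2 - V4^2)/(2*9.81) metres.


hr = (4.8^2 - 3.1^2) / (2*9.81) = 0.6845 m


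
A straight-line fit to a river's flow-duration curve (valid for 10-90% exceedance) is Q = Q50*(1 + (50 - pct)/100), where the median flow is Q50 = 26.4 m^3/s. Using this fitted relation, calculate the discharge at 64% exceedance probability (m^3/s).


Q = 26.4 * (1 + (50 - 64)/100) = 22.7040 m^3/s


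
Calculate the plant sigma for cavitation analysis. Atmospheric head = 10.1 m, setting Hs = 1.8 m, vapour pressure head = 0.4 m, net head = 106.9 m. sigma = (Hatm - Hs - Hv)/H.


sigma = (10.1 - 1.8 - 0.4) / 106.9 = 0.0739


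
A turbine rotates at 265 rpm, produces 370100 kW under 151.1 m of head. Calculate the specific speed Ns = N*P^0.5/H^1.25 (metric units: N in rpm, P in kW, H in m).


Ns = 265 * 370100^0.5 / 151.1^1.25 = 304.3160


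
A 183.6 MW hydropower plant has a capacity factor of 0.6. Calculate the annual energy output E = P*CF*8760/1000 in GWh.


E = 183.6 * 0.6 * 8760 / 1000 = 965.0016 GWh


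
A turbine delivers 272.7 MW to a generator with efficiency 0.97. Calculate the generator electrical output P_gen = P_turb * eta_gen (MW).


P_gen = 272.7 * 0.97 = 264.5190 MW


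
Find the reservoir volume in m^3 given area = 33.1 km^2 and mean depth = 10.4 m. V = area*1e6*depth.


V = 33.1 * 1e6 * 10.4 = 3.4424e+08 m^3


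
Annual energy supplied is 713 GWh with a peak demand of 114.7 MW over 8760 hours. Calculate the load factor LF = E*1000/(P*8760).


LF = 713 * 1000 / (114.7 * 8760) = 0.7096


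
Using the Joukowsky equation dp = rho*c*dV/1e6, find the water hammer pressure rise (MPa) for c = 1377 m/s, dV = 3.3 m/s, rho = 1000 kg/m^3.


dp = 1000 * 1377 * 3.3 / 1e6 = 4.5441 MPa


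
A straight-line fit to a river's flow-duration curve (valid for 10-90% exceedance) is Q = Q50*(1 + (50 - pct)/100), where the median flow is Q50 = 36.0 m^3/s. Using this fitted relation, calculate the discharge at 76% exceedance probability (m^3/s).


Q = 36.0 * (1 + (50 - 76)/100) = 26.6400 m^3/s


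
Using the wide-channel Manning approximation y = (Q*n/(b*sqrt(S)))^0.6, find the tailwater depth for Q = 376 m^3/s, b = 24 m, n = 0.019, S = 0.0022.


y = (376 * 0.019 / (24 * 0.0022^0.5))^0.6 = 3.0305 m


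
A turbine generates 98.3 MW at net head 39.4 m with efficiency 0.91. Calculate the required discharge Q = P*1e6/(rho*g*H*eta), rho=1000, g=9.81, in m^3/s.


Q = 98.3 * 1e6 / (1000 * 9.81 * 39.4 * 0.91) = 279.4775 m^3/s


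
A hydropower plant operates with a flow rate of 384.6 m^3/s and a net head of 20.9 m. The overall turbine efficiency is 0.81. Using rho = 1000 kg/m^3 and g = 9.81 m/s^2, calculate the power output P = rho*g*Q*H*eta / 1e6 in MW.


P = 1000 * 9.81 * 384.6 * 20.9 * 0.81 / 1e6 = 63.8719 MW


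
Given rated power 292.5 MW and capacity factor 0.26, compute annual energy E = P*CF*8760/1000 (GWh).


E = 292.5 * 0.26 * 8760 / 1000 = 666.1980 GWh


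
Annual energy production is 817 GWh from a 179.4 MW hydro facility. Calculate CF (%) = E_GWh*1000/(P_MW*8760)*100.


CF = 817 * 1000 / (179.4 * 8760) * 100 = 51.9871 %


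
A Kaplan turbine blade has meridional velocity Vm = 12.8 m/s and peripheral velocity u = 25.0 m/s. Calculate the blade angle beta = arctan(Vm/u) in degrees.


beta = arctan(12.8 / 25.0) = 27.1124 degrees


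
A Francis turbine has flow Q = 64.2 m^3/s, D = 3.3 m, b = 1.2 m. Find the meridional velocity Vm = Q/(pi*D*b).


Vm = 64.2 / (pi * 3.3 * 1.2) = 5.1605 m/s


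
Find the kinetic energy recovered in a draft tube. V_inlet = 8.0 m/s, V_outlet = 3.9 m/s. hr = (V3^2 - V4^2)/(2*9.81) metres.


hr = (8.0^2 - 3.9^2) / (2*9.81) = 2.4867 m


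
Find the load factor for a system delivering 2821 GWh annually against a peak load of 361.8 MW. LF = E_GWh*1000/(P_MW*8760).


LF = 2821 * 1000 / (361.8 * 8760) = 0.8901


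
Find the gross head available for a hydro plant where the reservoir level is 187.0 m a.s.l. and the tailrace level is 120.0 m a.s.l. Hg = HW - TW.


Hg = 187.0 - 120.0 = 67.0000 m


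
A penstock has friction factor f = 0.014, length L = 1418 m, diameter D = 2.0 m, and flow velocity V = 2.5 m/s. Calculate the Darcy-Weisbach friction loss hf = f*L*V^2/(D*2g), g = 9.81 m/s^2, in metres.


hf = 0.014 * 1418 * 2.5^2 / (2.0 * 2 * 9.81) = 3.1620 m


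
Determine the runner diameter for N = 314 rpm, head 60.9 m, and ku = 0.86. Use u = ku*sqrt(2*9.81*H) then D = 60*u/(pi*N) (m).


u = 0.86 * sqrt(2*9.81*60.9) = 29.7274 m/s
D = 60 * 29.7274 / (pi * 314) = 1.8081 m


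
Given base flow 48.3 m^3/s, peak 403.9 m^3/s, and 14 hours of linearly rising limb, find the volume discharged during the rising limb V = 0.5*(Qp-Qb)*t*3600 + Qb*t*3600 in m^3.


V = 0.5*(403.9 - 48.3)*14*3600 + 48.3*14*3600 = 1.1395e+07 m^3


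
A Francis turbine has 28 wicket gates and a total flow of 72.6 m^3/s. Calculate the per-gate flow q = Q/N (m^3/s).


q = 72.6 / 28 = 2.5929 m^3/s


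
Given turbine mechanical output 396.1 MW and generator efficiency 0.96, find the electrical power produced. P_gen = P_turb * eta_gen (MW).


P_gen = 396.1 * 0.96 = 380.2560 MW


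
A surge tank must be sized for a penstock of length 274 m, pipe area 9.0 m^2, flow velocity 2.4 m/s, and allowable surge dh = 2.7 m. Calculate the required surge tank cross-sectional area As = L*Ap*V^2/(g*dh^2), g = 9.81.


As = 274 * 9.0 * 2.4^2 / (9.81 * 2.7^2) = 198.6182 m^2


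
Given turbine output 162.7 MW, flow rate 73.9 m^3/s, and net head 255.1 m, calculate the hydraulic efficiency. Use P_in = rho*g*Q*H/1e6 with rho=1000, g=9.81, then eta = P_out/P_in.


P_in = 1000 * 9.81 * 73.9 * 255.1 / 1e6 = 184.9370 MW
eta = 162.7 / 184.9370 = 0.8798


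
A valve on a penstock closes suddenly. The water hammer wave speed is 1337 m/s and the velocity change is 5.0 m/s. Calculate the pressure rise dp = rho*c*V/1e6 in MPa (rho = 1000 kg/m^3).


dp = 1000 * 1337 * 5.0 / 1e6 = 6.6850 MPa


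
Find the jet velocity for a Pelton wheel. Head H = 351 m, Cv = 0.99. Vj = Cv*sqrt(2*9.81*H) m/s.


Vj = 0.99 * sqrt(2*9.81*351) = 82.1558 m/s


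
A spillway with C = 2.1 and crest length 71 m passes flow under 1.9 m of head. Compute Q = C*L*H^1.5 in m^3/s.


Q = 2.1 * 71 * 1.9^1.5 = 390.4883 m^3/s


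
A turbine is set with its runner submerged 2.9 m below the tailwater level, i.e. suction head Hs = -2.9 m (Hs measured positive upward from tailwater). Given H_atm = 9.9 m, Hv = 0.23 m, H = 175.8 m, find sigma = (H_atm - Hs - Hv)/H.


sigma = (9.9 - (-2.9) - 0.23) / 175.8 = 0.0715


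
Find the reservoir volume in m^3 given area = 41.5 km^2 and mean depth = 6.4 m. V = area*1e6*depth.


V = 41.5 * 1e6 * 6.4 = 2.6560e+08 m^3


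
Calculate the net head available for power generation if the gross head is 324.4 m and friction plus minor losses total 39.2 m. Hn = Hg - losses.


Hn = 324.4 - 39.2 = 285.2000 m


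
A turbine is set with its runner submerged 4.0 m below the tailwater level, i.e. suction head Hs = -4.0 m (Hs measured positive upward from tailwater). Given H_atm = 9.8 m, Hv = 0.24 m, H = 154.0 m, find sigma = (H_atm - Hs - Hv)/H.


sigma = (9.8 - (-4.0) - 0.24) / 154.0 = 0.0881


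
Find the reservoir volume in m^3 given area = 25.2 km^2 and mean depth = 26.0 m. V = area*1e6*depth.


V = 25.2 * 1e6 * 26.0 = 6.5520e+08 m^3


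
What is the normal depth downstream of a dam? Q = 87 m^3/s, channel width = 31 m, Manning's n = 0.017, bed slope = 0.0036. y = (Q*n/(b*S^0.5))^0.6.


y = (87 * 0.017 / (31 * 0.0036^0.5))^0.6 = 0.8715 m


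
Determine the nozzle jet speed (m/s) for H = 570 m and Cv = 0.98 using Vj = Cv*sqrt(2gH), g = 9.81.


Vj = 0.98 * sqrt(2*9.81*570) = 103.6366 m/s


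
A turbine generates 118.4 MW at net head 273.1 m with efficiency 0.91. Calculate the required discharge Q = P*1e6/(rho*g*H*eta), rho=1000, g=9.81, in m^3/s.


Q = 118.4 * 1e6 / (1000 * 9.81 * 273.1 * 0.91) = 48.5646 m^3/s


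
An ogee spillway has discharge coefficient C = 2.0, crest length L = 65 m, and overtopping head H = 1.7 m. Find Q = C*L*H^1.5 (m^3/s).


Q = 2.0 * 65 * 1.7^1.5 = 288.1487 m^3/s


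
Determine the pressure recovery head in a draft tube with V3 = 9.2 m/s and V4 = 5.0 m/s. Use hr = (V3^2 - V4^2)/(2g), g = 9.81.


hr = (9.2^2 - 5.0^2) / (2*9.81) = 3.0398 m


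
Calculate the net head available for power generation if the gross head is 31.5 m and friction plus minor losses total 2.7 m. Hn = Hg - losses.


Hn = 31.5 - 2.7 = 28.8000 m


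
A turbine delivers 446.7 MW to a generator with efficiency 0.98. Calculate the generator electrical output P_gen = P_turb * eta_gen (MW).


P_gen = 446.7 * 0.98 = 437.7660 MW


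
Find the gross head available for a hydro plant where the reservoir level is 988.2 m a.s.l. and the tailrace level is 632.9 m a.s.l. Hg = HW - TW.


Hg = 988.2 - 632.9 = 355.3000 m


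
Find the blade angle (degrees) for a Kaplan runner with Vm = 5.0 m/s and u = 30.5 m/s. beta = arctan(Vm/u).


beta = arctan(5.0 / 30.5) = 9.3099 degrees


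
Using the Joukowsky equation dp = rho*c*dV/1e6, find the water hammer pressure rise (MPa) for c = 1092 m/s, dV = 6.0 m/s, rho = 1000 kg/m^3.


dp = 1000 * 1092 * 6.0 / 1e6 = 6.5520 MPa


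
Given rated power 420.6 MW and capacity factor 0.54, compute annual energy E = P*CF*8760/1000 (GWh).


E = 420.6 * 0.54 * 8760 / 1000 = 1989.6062 GWh


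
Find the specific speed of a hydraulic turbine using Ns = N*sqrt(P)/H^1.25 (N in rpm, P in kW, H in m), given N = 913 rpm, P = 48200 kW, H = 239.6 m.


Ns = 913 * 48200^0.5 / 239.6^1.25 = 212.6355


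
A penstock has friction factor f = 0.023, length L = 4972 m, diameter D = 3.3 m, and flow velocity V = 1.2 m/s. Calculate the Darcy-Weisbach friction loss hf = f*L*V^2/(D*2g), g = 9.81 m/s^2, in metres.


hf = 0.023 * 4972 * 1.2^2 / (3.3 * 2 * 9.81) = 2.5434 m


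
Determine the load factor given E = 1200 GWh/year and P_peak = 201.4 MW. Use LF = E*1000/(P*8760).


LF = 1200 * 1000 / (201.4 * 8760) = 0.6802


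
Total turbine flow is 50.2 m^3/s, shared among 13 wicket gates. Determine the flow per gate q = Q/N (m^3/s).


q = 50.2 / 13 = 3.8615 m^3/s


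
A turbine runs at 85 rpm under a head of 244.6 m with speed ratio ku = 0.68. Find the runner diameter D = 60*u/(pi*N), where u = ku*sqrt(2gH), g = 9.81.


u = 0.68 * sqrt(2*9.81*244.6) = 47.1071 m/s
D = 60 * 47.1071 / (pi * 85) = 10.5845 m


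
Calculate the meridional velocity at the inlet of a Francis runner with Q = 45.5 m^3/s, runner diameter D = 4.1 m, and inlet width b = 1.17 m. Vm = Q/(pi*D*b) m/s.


Vm = 45.5 / (pi * 4.1 * 1.17) = 3.0192 m/s


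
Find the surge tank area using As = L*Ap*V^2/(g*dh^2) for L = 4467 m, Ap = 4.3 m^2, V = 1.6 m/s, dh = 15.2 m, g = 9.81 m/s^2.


As = 4467 * 4.3 * 1.6^2 / (9.81 * 15.2^2) = 21.6954 m^2


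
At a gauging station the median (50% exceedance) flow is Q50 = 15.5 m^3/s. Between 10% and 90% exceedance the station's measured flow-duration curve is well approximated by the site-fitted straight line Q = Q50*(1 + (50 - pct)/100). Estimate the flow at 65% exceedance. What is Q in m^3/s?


Q = 15.5 * (1 + (50 - 65)/100) = 13.1750 m^3/s


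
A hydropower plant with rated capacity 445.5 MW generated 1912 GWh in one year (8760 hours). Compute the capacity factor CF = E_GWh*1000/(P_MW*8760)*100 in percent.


CF = 1912 * 1000 / (445.5 * 8760) * 100 = 48.9932 %


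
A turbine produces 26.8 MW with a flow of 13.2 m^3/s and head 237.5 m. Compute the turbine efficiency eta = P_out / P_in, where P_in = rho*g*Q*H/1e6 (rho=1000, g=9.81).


P_in = 1000 * 9.81 * 13.2 * 237.5 / 1e6 = 30.7543 MW
eta = 26.8 / 30.7543 = 0.8714


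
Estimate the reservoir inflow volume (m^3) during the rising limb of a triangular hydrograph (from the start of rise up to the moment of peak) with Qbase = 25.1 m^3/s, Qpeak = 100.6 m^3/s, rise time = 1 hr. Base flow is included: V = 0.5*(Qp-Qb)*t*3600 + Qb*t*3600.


V = 0.5*(100.6 - 25.1)*1*3600 + 25.1*1*3600 = 226260.0000 m^3


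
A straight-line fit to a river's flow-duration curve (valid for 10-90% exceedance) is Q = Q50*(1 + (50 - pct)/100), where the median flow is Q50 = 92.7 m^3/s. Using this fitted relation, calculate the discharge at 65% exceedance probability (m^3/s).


Q = 92.7 * (1 + (50 - 65)/100) = 78.7950 m^3/s


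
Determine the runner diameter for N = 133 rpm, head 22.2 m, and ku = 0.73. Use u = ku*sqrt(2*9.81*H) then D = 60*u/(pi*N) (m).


u = 0.73 * sqrt(2*9.81*22.2) = 15.2352 m/s
D = 60 * 15.2352 / (pi * 133) = 2.1878 m


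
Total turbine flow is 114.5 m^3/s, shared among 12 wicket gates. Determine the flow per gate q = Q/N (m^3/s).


q = 114.5 / 12 = 9.5417 m^3/s


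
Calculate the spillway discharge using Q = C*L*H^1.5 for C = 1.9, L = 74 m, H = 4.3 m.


Q = 1.9 * 74 * 4.3^1.5 = 1253.6838 m^3/s


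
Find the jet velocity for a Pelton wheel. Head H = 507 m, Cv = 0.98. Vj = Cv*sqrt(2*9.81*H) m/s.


Vj = 0.98 * sqrt(2*9.81*507) = 97.7416 m/s


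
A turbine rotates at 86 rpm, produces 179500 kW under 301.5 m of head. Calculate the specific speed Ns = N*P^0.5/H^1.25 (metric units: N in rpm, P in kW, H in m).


Ns = 86 * 179500^0.5 / 301.5^1.25 = 29.0016


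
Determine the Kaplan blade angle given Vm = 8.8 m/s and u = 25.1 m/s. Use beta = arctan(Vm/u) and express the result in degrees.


beta = arctan(8.8 / 25.1) = 19.3205 degrees


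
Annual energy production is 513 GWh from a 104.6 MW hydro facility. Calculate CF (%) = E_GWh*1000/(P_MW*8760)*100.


CF = 513 * 1000 / (104.6 * 8760) * 100 = 55.9863 %


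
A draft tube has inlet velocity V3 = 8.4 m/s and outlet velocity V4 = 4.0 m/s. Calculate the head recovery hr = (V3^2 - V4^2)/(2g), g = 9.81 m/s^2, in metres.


hr = (8.4^2 - 4.0^2) / (2*9.81) = 2.7808 m


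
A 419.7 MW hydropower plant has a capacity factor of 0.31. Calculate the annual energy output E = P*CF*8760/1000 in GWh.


E = 419.7 * 0.31 * 8760 / 1000 = 1139.7373 GWh


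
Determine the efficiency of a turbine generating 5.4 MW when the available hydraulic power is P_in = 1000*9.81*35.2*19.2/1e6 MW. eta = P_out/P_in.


P_in = 1000 * 9.81 * 35.2 * 19.2 / 1e6 = 6.6300 MW
eta = 5.4 / 6.6300 = 0.8145


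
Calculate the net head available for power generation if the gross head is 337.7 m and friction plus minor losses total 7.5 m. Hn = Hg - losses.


Hn = 337.7 - 7.5 = 330.2000 m


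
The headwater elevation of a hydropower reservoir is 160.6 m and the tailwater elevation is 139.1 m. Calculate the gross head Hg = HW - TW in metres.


Hg = 160.6 - 139.1 = 21.5000 m


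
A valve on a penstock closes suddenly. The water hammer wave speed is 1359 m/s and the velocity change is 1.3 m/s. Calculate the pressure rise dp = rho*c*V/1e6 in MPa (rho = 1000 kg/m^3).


dp = 1000 * 1359 * 1.3 / 1e6 = 1.7667 MPa


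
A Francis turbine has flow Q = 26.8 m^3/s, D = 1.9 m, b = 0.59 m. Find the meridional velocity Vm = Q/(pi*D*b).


Vm = 26.8 / (pi * 1.9 * 0.59) = 7.6099 m/s


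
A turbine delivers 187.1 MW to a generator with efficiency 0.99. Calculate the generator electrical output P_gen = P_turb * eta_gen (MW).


P_gen = 187.1 * 0.99 = 185.2290 MW


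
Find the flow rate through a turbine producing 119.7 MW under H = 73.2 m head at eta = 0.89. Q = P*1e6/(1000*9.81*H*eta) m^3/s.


Q = 119.7 * 1e6 / (1000 * 9.81 * 73.2 * 0.89) = 187.2941 m^3/s


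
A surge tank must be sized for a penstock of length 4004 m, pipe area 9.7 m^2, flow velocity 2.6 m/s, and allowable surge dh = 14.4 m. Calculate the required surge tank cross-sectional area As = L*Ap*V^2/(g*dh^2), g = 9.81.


As = 4004 * 9.7 * 2.6^2 / (9.81 * 14.4^2) = 129.0680 m^2


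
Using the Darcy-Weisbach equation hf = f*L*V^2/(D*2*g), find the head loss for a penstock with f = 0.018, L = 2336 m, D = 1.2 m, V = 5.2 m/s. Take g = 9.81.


hf = 0.018 * 2336 * 5.2^2 / (1.2 * 2 * 9.81) = 48.2916 m


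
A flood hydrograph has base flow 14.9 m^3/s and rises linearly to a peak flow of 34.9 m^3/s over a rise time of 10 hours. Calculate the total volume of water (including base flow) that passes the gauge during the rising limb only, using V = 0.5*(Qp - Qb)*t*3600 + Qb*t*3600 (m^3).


V = 0.5*(34.9 - 14.9)*10*3600 + 14.9*10*3600 = 896400.0000 m^3


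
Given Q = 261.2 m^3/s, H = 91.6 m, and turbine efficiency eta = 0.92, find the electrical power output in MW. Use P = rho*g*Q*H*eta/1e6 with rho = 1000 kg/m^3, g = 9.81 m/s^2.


P = 1000 * 9.81 * 261.2 * 91.6 * 0.92 / 1e6 = 215.9362 MW


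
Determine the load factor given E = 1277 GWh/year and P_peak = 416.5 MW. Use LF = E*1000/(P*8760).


LF = 1277 * 1000 / (416.5 * 8760) = 0.3500


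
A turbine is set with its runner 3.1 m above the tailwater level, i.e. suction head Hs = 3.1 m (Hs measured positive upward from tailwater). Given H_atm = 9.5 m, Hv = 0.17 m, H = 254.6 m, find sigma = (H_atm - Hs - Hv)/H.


sigma = (9.5 - 3.1 - 0.17) / 254.6 = 0.0245


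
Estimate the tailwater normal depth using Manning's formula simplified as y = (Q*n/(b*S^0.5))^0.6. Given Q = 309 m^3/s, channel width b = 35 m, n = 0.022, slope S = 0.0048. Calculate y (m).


y = (309 * 0.022 / (35 * 0.0048^0.5))^0.6 = 1.8562 m


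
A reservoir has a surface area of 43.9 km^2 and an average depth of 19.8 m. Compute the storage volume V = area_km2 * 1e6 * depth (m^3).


V = 43.9 * 1e6 * 19.8 = 8.6922e+08 m^3


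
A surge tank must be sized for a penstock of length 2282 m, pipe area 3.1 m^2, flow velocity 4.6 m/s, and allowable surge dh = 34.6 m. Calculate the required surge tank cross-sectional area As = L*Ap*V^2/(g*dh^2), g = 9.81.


As = 2282 * 3.1 * 4.6^2 / (9.81 * 34.6^2) = 12.7459 m^2


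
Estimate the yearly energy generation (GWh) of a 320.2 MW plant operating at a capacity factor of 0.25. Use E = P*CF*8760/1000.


E = 320.2 * 0.25 * 8760 / 1000 = 701.2380 GWh


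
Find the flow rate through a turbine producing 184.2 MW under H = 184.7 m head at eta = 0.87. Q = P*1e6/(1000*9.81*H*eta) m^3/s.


Q = 184.2 * 1e6 / (1000 * 9.81 * 184.7 * 0.87) = 116.8515 m^3/s


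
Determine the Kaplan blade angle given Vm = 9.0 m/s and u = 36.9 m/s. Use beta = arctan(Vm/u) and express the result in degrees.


beta = arctan(9.0 / 36.9) = 13.7070 degrees


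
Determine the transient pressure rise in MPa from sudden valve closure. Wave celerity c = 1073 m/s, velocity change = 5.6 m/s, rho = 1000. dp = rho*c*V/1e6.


dp = 1000 * 1073 * 5.6 / 1e6 = 6.0088 MPa


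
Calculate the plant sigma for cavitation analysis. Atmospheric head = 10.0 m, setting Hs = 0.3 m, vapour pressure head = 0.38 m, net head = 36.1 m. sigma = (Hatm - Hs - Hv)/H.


sigma = (10.0 - 0.3 - 0.38) / 36.1 = 0.2582


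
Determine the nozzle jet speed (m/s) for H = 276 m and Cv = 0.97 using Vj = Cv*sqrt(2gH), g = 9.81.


Vj = 0.97 * sqrt(2*9.81*276) = 71.3799 m/s


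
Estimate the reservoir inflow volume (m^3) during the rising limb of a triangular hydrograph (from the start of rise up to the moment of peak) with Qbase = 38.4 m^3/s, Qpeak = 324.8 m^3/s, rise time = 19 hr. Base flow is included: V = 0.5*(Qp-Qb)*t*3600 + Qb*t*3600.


V = 0.5*(324.8 - 38.4)*19*3600 + 38.4*19*3600 = 1.2421e+07 m^3


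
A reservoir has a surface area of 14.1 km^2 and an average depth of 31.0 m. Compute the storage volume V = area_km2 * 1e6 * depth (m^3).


V = 14.1 * 1e6 * 31.0 = 4.3710e+08 m^3


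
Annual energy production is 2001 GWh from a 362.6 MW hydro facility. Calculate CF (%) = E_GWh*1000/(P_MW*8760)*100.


CF = 2001 * 1000 / (362.6 * 8760) * 100 = 62.9963 %


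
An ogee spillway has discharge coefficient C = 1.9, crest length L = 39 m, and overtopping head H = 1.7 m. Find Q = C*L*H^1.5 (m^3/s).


Q = 1.9 * 39 * 1.7^1.5 = 164.2448 m^3/s


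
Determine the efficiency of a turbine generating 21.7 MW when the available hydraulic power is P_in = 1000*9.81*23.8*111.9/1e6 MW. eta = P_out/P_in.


P_in = 1000 * 9.81 * 23.8 * 111.9 / 1e6 = 26.1262 MW
eta = 21.7 / 26.1262 = 0.8306


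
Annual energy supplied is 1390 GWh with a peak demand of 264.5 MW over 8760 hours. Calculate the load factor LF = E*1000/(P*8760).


LF = 1390 * 1000 / (264.5 * 8760) = 0.5999


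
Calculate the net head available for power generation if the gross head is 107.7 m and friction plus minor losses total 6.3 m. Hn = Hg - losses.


Hn = 107.7 - 6.3 = 101.4000 m


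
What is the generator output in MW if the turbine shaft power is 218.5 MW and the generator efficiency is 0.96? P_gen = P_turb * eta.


P_gen = 218.5 * 0.96 = 209.7600 MW


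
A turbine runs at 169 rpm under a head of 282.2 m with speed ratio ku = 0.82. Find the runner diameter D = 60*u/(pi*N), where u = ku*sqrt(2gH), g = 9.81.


u = 0.82 * sqrt(2*9.81*282.2) = 61.0157 m/s
D = 60 * 61.0157 / (pi * 169) = 6.8954 m


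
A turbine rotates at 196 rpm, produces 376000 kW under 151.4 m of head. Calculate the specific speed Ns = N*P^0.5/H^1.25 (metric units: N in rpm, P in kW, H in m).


Ns = 196 * 376000^0.5 / 151.4^1.25 = 226.3042


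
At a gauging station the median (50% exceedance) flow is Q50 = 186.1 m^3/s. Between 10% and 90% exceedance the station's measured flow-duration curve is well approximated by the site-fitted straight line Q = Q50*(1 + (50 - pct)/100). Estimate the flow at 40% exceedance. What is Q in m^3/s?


Q = 186.1 * (1 + (50 - 40)/100) = 204.7100 m^3/s


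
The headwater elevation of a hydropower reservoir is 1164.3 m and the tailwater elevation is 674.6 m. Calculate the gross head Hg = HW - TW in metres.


Hg = 1164.3 - 674.6 = 489.7000 m


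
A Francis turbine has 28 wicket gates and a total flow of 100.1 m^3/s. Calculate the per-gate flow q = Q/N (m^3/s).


q = 100.1 / 28 = 3.5750 m^3/s


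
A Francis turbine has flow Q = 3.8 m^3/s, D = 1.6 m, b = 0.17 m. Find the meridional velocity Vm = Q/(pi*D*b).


Vm = 3.8 / (pi * 1.6 * 0.17) = 4.4470 m/s


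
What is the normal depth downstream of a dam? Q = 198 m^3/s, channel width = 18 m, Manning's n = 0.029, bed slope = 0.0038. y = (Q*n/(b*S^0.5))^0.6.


y = (198 * 0.029 / (18 * 0.0038^0.5))^0.6 = 2.6813 m


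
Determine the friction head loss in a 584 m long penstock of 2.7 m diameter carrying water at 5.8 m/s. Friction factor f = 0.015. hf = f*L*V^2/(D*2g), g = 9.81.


hf = 0.015 * 584 * 5.8^2 / (2.7 * 2 * 9.81) = 5.5628 m


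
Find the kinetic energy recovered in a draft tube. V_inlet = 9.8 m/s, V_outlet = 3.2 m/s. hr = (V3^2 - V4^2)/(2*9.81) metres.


hr = (9.8^2 - 3.2^2) / (2*9.81) = 4.3731 m


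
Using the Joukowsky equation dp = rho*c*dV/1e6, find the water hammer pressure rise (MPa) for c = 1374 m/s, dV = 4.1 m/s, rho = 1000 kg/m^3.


dp = 1000 * 1374 * 4.1 / 1e6 = 5.6334 MPa


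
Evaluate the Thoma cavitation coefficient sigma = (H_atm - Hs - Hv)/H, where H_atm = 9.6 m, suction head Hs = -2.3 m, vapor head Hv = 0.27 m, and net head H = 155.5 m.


sigma = (9.6 - (-2.3) - 0.27) / 155.5 = 0.0748


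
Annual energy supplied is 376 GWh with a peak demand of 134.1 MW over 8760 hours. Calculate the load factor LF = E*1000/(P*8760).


LF = 376 * 1000 / (134.1 * 8760) = 0.3201


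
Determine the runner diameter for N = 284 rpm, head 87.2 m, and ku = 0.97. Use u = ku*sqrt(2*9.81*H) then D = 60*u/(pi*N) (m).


u = 0.97 * sqrt(2*9.81*87.2) = 40.1217 m/s
D = 60 * 40.1217 / (pi * 284) = 2.6981 m


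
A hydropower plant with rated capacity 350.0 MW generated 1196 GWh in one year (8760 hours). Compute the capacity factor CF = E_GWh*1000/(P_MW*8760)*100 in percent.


CF = 1196 * 1000 / (350.0 * 8760) * 100 = 39.0085 %


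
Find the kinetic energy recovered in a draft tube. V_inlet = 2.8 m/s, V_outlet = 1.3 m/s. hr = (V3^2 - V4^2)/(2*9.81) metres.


hr = (2.8^2 - 1.3^2) / (2*9.81) = 0.3135 m


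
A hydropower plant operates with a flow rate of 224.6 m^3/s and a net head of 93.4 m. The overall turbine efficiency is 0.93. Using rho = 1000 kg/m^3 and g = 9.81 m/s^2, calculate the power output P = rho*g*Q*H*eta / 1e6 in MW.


P = 1000 * 9.81 * 224.6 * 93.4 * 0.93 / 1e6 = 191.3853 MW


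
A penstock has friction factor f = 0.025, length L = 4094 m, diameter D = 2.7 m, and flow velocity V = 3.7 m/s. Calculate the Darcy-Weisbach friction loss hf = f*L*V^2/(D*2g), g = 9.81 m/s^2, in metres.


hf = 0.025 * 4094 * 3.7^2 / (2.7 * 2 * 9.81) = 26.4502 m


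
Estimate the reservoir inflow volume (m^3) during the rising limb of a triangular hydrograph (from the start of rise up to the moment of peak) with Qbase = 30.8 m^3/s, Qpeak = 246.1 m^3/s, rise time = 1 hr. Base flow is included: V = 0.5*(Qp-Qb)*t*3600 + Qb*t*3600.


V = 0.5*(246.1 - 30.8)*1*3600 + 30.8*1*3600 = 498420.0000 m^3


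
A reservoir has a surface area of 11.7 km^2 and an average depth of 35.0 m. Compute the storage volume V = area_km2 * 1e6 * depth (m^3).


V = 11.7 * 1e6 * 35.0 = 4.0950e+08 m^3


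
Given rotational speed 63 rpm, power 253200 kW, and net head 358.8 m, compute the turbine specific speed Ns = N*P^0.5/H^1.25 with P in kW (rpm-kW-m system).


Ns = 63 * 253200^0.5 / 358.8^1.25 = 20.3005


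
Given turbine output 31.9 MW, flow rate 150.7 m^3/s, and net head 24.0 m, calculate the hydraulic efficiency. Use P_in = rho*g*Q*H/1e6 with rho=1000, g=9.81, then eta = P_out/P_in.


P_in = 1000 * 9.81 * 150.7 * 24.0 / 1e6 = 35.4808 MW
eta = 31.9 / 35.4808 = 0.8991


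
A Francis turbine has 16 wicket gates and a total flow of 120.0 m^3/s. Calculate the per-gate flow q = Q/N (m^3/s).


q = 120.0 / 16 = 7.5000 m^3/s


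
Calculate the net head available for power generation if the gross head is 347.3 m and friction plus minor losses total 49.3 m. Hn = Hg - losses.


Hn = 347.3 - 49.3 = 298.0000 m


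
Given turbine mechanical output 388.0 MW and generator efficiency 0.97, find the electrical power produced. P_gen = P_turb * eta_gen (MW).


P_gen = 388.0 * 0.97 = 376.3600 MW


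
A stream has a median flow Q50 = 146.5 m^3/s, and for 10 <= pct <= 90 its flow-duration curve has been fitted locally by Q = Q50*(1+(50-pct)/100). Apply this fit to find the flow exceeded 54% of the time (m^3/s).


Q = 146.5 * (1 + (50 - 54)/100) = 140.6400 m^3/s


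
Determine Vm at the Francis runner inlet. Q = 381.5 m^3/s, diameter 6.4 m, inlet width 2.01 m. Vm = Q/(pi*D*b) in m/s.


Vm = 381.5 / (pi * 6.4 * 2.01) = 9.4399 m/s


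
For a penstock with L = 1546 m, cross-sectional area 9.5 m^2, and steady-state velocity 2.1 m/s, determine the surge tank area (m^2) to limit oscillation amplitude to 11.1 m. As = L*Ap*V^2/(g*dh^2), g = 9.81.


As = 1546 * 9.5 * 2.1^2 / (9.81 * 11.1^2) = 53.5867 m^2


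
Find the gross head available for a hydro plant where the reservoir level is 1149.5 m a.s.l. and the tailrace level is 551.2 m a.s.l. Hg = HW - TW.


Hg = 1149.5 - 551.2 = 598.3000 m


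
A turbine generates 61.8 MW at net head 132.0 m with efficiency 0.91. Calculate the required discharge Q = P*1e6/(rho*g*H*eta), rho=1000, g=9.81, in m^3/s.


Q = 61.8 * 1e6 / (1000 * 9.81 * 132.0 * 0.91) = 52.4450 m^3/s


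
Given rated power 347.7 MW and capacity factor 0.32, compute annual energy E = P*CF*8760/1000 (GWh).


E = 347.7 * 0.32 * 8760 / 1000 = 974.6726 GWh


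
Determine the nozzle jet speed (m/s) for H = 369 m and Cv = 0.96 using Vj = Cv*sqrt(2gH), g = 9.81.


Vj = 0.96 * sqrt(2*9.81*369) = 81.6834 m/s


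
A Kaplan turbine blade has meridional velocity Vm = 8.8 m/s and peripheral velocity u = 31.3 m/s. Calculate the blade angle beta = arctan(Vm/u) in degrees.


beta = arctan(8.8 / 31.3) = 15.7033 degrees


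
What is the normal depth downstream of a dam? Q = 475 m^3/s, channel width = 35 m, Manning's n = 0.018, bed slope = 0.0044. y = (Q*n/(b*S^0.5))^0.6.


y = (475 * 0.018 / (35 * 0.0044^0.5))^0.6 = 2.1863 m


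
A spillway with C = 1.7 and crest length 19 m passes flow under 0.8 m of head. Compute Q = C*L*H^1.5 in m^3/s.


Q = 1.7 * 19 * 0.8^1.5 = 23.1120 m^3/s


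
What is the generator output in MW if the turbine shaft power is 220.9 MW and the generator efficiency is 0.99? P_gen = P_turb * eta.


P_gen = 220.9 * 0.99 = 218.6910 MW


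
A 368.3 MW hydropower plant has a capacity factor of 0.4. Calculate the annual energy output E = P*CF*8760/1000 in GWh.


E = 368.3 * 0.4 * 8760 / 1000 = 1290.5232 GWh


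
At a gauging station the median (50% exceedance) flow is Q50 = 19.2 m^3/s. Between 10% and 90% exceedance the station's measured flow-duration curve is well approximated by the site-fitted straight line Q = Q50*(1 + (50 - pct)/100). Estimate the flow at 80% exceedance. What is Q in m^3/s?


Q = 19.2 * (1 + (50 - 80)/100) = 13.4400 m^3/s


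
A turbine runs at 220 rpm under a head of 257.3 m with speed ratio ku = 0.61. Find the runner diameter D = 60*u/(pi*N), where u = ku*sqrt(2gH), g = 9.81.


u = 0.61 * sqrt(2*9.81*257.3) = 43.3410 m/s
D = 60 * 43.3410 / (pi * 220) = 3.7625 m


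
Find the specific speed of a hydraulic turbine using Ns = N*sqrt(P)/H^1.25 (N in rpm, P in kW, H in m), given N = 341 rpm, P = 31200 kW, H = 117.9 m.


Ns = 341 * 31200^0.5 / 117.9^1.25 = 155.0385


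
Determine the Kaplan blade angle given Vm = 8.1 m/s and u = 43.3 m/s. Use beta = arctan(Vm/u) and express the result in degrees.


beta = arctan(8.1 / 43.3) = 10.5957 degrees


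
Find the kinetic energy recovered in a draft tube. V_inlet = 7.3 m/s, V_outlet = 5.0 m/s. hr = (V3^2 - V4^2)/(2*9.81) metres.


hr = (7.3^2 - 5.0^2) / (2*9.81) = 1.4419 m


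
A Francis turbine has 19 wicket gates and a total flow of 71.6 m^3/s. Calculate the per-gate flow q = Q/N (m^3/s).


q = 71.6 / 19 = 3.7684 m^3/s


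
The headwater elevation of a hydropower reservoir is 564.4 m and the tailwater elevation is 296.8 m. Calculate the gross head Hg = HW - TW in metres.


Hg = 564.4 - 296.8 = 267.6000 m


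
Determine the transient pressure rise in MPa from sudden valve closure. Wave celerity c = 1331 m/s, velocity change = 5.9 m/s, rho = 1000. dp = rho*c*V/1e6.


dp = 1000 * 1331 * 5.9 / 1e6 = 7.8529 MPa


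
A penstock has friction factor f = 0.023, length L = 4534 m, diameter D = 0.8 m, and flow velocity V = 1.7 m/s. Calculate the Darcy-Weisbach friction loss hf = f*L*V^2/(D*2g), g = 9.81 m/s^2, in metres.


hf = 0.023 * 4534 * 1.7^2 / (0.8 * 2 * 9.81) = 19.2008 m


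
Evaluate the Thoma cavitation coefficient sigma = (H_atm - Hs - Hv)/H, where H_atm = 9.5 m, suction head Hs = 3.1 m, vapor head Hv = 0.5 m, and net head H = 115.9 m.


sigma = (9.5 - 3.1 - 0.5) / 115.9 = 0.0509


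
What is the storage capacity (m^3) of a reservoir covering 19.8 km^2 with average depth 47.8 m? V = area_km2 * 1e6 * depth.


V = 19.8 * 1e6 * 47.8 = 9.4644e+08 m^3


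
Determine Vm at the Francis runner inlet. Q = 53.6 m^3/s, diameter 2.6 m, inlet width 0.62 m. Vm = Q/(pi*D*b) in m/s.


Vm = 53.6 / (pi * 2.6 * 0.62) = 10.5840 m/s


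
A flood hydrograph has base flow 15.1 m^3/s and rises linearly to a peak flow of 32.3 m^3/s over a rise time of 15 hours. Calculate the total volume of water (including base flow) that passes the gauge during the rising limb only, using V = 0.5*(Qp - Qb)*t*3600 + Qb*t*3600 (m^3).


V = 0.5*(32.3 - 15.1)*15*3600 + 15.1*15*3600 = 1.2798e+06 m^3


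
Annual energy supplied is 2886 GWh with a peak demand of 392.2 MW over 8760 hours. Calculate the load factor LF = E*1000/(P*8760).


LF = 2886 * 1000 / (392.2 * 8760) = 0.8400


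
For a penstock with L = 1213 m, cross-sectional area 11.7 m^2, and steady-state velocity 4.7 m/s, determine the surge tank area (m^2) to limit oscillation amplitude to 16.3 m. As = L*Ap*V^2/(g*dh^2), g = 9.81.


As = 1213 * 11.7 * 4.7^2 / (9.81 * 16.3^2) = 120.2813 m^2


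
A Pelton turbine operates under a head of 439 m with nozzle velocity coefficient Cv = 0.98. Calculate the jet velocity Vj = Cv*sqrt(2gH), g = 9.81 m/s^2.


Vj = 0.98 * sqrt(2*9.81*439) = 90.9511 m/s


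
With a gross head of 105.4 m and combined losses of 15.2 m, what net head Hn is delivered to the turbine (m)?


Hn = 105.4 - 15.2 = 90.2000 m


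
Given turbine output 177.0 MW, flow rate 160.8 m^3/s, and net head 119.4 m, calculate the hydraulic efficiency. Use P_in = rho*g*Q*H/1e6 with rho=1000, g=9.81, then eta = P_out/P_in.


P_in = 1000 * 9.81 * 160.8 * 119.4 / 1e6 = 188.3473 MW
eta = 177.0 / 188.3473 = 0.9398


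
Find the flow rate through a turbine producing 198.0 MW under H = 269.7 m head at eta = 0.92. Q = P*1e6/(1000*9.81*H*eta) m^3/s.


Q = 198.0 * 1e6 / (1000 * 9.81 * 269.7 * 0.92) = 81.3444 m^3/s


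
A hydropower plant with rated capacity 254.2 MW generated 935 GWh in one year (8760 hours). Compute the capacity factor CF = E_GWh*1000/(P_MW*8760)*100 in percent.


CF = 935 * 1000 / (254.2 * 8760) * 100 = 41.9887 %


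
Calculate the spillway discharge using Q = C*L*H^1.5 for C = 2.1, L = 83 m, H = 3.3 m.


Q = 2.1 * 83 * 3.3^1.5 = 1044.8845 m^3/s


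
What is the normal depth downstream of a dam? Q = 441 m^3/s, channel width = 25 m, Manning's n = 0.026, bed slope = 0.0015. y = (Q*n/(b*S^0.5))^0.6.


y = (441 * 0.026 / (25 * 0.0015^0.5))^0.6 = 4.4061 m


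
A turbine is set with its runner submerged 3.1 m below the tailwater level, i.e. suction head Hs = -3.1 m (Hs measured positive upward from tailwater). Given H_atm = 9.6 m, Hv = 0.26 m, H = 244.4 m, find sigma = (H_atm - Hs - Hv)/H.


sigma = (9.6 - (-3.1) - 0.26) / 244.4 = 0.0509


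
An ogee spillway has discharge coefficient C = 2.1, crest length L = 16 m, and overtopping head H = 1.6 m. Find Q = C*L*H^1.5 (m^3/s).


Q = 2.1 * 16 * 1.6^1.5 = 68.0016 m^3/s


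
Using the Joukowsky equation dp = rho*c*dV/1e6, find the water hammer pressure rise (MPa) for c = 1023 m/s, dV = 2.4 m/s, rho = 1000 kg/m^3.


dp = 1000 * 1023 * 2.4 / 1e6 = 2.4552 MPa


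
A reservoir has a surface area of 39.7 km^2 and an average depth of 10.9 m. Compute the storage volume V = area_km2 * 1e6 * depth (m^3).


V = 39.7 * 1e6 * 10.9 = 4.3273e+08 m^3


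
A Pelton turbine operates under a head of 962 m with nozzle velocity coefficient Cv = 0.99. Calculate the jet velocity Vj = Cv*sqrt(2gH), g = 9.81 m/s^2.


Vj = 0.99 * sqrt(2*9.81*962) = 136.0104 m/s


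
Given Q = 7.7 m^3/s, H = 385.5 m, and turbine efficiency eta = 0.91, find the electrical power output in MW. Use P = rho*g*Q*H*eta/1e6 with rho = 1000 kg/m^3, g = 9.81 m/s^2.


P = 1000 * 9.81 * 7.7 * 385.5 * 0.91 / 1e6 = 26.4988 MW


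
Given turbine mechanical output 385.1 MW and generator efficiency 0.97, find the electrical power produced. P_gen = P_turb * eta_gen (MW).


P_gen = 385.1 * 0.97 = 373.5470 MW


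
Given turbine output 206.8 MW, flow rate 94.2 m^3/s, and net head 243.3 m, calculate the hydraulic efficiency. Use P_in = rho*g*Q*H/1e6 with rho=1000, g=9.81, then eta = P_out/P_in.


P_in = 1000 * 9.81 * 94.2 * 243.3 / 1e6 = 224.8340 MW
eta = 206.8 / 224.8340 = 0.9198


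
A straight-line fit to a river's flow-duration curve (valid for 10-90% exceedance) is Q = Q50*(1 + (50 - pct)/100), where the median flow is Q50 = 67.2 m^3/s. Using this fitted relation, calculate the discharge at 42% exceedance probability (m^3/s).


Q = 67.2 * (1 + (50 - 42)/100) = 72.5760 m^3/s


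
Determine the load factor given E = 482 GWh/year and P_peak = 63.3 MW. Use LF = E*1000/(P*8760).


LF = 482 * 1000 / (63.3 * 8760) = 0.8692


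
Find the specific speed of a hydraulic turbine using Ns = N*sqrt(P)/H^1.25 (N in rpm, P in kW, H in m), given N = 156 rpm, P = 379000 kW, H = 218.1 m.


Ns = 156 * 379000^0.5 / 218.1^1.25 = 114.5842


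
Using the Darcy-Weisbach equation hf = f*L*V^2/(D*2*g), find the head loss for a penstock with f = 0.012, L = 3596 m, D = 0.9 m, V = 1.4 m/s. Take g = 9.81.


hf = 0.012 * 3596 * 1.4^2 / (0.9 * 2 * 9.81) = 4.7898 m


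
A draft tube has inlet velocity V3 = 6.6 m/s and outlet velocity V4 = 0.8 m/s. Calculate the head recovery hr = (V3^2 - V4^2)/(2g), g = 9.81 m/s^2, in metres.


hr = (6.6^2 - 0.8^2) / (2*9.81) = 2.1876 m


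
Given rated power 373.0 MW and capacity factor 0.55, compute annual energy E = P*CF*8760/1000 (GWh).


E = 373.0 * 0.55 * 8760 / 1000 = 1797.1140 GWh


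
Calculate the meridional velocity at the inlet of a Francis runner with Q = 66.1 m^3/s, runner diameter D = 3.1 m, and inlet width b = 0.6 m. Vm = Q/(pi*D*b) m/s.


Vm = 66.1 / (pi * 3.1 * 0.6) = 11.3120 m/s


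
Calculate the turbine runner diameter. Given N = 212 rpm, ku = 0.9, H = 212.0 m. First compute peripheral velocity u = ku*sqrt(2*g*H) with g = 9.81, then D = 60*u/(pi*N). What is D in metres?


u = 0.9 * sqrt(2*9.81*212.0) = 58.0443 m/s
D = 60 * 58.0443 / (pi * 212) = 5.2291 m


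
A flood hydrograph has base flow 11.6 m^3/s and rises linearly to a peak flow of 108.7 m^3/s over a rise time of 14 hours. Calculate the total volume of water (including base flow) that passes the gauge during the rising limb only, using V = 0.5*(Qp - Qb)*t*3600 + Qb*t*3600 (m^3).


V = 0.5*(108.7 - 11.6)*14*3600 + 11.6*14*3600 = 3.0316e+06 m^3


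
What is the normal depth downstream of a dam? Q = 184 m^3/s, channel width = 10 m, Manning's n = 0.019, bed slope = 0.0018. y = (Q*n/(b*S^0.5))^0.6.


y = (184 * 0.019 / (10 * 0.0018^0.5))^0.6 = 3.5445 m


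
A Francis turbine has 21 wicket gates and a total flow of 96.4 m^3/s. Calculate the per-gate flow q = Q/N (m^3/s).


q = 96.4 / 21 = 4.5905 m^3/s


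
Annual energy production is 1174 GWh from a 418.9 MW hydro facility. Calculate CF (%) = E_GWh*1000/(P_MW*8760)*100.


CF = 1174 * 1000 / (418.9 * 8760) * 100 = 31.9929 %


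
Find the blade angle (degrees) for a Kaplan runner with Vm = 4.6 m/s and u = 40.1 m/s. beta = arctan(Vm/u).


beta = arctan(4.6 / 40.1) = 6.5440 degrees


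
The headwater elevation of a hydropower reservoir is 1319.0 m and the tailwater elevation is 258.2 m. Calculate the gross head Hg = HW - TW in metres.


Hg = 1319.0 - 258.2 = 1060.8000 m


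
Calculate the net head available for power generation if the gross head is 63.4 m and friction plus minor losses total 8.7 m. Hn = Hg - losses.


Hn = 63.4 - 8.7 = 54.7000 m


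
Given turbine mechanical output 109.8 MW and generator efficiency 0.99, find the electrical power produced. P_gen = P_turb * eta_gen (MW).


P_gen = 109.8 * 0.99 = 108.7020 MW


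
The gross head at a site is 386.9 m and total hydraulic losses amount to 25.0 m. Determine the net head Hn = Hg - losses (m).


Hn = 386.9 - 25.0 = 361.9000 m


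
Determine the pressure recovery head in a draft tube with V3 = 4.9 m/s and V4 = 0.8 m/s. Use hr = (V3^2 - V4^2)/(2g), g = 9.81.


hr = (4.9^2 - 0.8^2) / (2*9.81) = 1.1911 m


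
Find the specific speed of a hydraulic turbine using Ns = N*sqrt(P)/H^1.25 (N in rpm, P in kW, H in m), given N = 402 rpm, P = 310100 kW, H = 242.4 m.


Ns = 402 * 310100^0.5 / 242.4^1.25 = 234.0514


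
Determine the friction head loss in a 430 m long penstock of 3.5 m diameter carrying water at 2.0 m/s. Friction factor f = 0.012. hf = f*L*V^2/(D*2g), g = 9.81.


hf = 0.012 * 430 * 2.0^2 / (3.5 * 2 * 9.81) = 0.3006 m


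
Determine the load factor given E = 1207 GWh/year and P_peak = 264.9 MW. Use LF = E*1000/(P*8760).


LF = 1207 * 1000 / (264.9 * 8760) = 0.5201


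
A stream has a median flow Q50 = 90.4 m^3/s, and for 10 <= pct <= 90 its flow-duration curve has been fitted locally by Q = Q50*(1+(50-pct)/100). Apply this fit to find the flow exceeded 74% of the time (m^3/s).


Q = 90.4 * (1 + (50 - 74)/100) = 68.7040 m^3/s
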